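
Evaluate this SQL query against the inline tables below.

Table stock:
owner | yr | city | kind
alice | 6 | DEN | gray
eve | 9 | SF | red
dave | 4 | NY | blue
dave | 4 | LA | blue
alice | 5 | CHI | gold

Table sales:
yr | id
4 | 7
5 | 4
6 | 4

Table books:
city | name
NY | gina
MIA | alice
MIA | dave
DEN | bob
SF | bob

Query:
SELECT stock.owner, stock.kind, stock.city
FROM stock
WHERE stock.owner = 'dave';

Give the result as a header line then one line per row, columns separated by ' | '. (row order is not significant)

== RESULT ==
stock.owner | stock.kind | stock.city
dave | blue | NY
dave | blue | LA

Derivation:
After WHERE (2 rows):
stock.owner | stock.yr | stock.city | stock.kind
dave | 4 | NY | blue
dave | 4 | LA | blue
After SELECT (2 rows):
stock.owner | stock.kind | stock.city
dave | blue | NY
dave | blue | LA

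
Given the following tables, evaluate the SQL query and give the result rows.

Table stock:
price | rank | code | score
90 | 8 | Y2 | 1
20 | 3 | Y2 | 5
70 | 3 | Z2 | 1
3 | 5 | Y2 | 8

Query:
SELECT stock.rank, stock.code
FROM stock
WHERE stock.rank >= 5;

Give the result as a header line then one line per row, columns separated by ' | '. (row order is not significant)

== RESULT ==
stock.rank | stock.code
8 | Y2
5 | Y2

Derivation:
After WHERE (2 rows):
stock.price | stock.rank | stock.code | stock.score
90 | 8 | Y2 | 1
3 | 5 | Y2 | 8
After SELECT (2 rows):
stock.rank | stock.code
8 | Y2
5 | Y2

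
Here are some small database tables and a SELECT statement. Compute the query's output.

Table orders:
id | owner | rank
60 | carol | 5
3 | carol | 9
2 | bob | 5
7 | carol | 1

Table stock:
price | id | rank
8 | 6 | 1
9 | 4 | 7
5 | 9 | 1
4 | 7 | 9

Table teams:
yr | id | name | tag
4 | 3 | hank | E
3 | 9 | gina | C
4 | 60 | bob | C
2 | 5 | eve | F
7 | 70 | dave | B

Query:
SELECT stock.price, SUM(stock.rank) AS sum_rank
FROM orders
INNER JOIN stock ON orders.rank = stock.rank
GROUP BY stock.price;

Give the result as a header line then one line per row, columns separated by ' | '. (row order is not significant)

After JOIN stock (3 rows):
orders.id | orders.owner | orders.rank | stock.price | stock.id | stock.rank
3 | carol | 9 | 4 | 7 | 9
7 | carol | 1 | 8 | 6 | 1
7 | carol | 1 | 5 | 9 | 1
After GROUP BY (3 rows):
stock.price | sum_rank
4 | 9
8 | 1
5 | 1

== RESULT ==
stock.price | sum_rank
4 | 9
8 | 1
5 | 1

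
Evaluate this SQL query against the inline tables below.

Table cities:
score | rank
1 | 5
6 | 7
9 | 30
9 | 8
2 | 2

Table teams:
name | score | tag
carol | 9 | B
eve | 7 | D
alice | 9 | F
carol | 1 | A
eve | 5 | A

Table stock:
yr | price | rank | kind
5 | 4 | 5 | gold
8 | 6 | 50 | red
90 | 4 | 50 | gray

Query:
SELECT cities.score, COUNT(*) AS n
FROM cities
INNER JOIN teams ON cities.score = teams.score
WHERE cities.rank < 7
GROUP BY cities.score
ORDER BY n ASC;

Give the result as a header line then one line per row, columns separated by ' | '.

After JOIN teams (5 rows):
cities.score | cities.rank | teams.name | teams.score | teams.tag
1 | 5 | carol | 1 | A
9 | 30 | carol | 9 | B
9 | 30 | alice | 9 | F
9 | 8 | carol | 9 | B
9 | 8 | alice | 9 | F
After WHERE (1 rows):
cities.score | cities.rank | teams.name | teams.score | teams.tag
1 | 5 | carol | 1 | A
After GROUP BY (1 rows):
cities.score | n
1 | 1
After ORDER BY (1 rows):
cities.score | n
1 | 1

== RESULT ==
cities.score | n
1 | 1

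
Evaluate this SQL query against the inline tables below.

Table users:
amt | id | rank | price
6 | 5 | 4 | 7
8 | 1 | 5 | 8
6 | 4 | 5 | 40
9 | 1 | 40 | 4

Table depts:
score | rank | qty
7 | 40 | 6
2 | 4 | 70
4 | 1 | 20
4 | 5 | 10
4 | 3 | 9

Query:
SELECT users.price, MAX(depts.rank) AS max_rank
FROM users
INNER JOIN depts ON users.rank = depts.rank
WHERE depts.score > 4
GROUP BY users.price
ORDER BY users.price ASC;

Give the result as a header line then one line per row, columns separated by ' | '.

After JOIN depts (4 rows):
users.amt | users.id | users.rank | users.price | depts.score | depts.rank | depts.qty
6 | 5 | 4 | 7 | 2 | 4 | 70
8 | 1 | 5 | 8 | 4 | 5 | 10
6 | 4 | 5 | 40 | 4 | 5 | 10
9 | 1 | 40 | 4 | 7 | 40 | 6
After WHERE (1 rows):
users.amt | users.id | users.rank | users.price | depts.score | depts.rank | depts.qty
9 | 1 | 40 | 4 | 7 | 40 | 6
After GROUP BY (1 rows):
users.price | max_rank
4 | 40
After ORDER BY (1 rows):
users.price | max_rank
4 | 40

== RESULT ==
users.price | max_rank
4 | 40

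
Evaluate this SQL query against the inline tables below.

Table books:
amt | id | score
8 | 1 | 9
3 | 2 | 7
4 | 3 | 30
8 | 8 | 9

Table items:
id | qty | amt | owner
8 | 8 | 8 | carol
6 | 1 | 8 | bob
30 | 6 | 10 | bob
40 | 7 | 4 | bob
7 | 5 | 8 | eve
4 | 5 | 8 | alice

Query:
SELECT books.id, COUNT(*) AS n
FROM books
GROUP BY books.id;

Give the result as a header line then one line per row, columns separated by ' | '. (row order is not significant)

After GROUP BY (4 rows):
books.id | n
1 | 1
2 | 1
3 | 1
8 | 1

== RESULT ==
books.id | n
1 | 1
2 | 1
3 | 1
8 | 1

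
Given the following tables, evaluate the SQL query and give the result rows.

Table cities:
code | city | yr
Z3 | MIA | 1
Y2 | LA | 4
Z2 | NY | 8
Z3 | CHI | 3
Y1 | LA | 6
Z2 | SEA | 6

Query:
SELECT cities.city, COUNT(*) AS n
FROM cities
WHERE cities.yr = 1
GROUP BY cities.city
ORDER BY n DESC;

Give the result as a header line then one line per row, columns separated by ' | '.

== RESULT ==
cities.city | n
MIA | 1

Derivation:
After WHERE (1 rows):
cities.code | cities.city | cities.yr
Z3 | MIA | 1
After GROUP BY (1 rows):
cities.city | n
MIA | 1
After ORDER BY (1 rows):
cities.city | n
MIA | 1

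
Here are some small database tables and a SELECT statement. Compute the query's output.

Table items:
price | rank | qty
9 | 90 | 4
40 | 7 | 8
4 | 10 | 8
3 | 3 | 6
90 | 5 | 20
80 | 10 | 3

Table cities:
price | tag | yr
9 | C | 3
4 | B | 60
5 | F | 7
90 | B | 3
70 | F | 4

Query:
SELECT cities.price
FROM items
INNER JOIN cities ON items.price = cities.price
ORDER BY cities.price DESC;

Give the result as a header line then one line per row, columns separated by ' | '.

== RESULT ==
cities.price
90
9
4

Derivation:
After JOIN cities (3 rows):
items.price | items.rank | items.qty | cities.price | cities.tag | cities.yr
9 | 90 | 4 | 9 | C | 3
4 | 10 | 8 | 4 | B | 60
90 | 5 | 20 | 90 | B | 3
After SELECT (3 rows):
cities.price
9
4
90
After ORDER BY (3 rows):
cities.price
90
9
4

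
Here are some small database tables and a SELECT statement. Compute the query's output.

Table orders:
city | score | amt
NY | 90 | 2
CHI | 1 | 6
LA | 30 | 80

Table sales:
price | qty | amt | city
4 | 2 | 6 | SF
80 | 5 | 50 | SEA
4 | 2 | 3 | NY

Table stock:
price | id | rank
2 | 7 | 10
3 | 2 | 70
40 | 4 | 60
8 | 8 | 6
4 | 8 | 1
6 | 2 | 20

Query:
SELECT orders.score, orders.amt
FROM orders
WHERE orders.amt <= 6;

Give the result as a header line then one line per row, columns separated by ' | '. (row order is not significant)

== RESULT ==
orders.score | orders.amt
90 | 2
1 | 6

Derivation:
After WHERE (2 rows):
orders.city | orders.score | orders.amt
NY | 90 | 2
CHI | 1 | 6
After SELECT (2 rows):
orders.score | orders.amt
90 | 2
1 | 6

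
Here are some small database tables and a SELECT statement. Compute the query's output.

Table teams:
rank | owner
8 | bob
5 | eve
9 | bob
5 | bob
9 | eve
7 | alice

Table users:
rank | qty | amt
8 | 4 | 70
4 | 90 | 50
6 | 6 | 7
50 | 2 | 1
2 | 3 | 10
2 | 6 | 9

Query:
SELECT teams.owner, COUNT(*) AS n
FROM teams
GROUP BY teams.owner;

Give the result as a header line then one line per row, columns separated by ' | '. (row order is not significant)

== RESULT ==
teams.owner | n
bob | 3
eve | 2
alice | 1

Derivation:
After GROUP BY (3 rows):
teams.owner | n
bob | 3
eve | 2
alice | 1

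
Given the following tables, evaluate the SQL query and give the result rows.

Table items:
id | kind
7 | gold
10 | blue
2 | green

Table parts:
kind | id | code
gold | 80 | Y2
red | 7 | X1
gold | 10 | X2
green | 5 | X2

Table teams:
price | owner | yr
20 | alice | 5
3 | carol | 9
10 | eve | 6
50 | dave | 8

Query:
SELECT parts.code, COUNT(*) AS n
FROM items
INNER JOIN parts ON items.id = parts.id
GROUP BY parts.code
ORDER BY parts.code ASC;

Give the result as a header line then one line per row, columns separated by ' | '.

== RESULT ==
parts.code | n
X1 | 1
X2 | 1

Derivation:
After JOIN parts (2 rows):
items.id | items.kind | parts.kind | parts.id | parts.code
7 | gold | red | 7 | X1
10 | blue | gold | 10 | X2
After GROUP BY (2 rows):
parts.code | n
X1 | 1
X2 | 1
After ORDER BY (2 rows):
parts.code | n
X1 | 1
X2 | 1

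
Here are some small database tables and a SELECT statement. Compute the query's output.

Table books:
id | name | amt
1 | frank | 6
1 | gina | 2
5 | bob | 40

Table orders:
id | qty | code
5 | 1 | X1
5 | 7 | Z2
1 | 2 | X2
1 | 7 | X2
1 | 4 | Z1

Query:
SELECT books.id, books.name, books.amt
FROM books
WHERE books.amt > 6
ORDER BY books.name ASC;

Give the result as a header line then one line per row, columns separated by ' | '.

== RESULT ==
books.id | books.name | books.amt
5 | bob | 40

Derivation:
After WHERE (1 rows):
books.id | books.name | books.amt
5 | bob | 40
After SELECT (1 rows):
books.id | books.name | books.amt
5 | bob | 40
After ORDER BY (1 rows):
books.id | books.name | books.amt
5 | bob | 40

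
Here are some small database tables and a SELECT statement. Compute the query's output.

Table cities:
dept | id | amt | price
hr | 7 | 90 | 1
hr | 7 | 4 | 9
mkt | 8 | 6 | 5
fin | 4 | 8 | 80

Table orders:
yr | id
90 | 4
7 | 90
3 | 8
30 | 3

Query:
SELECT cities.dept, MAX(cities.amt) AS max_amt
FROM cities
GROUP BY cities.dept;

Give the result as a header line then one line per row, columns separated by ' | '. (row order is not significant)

== RESULT ==
cities.dept | max_amt
hr | 90
mkt | 6
fin | 8

Derivation:
After GROUP BY (3 rows):
cities.dept | max_amt
hr | 90
mkt | 6
fin | 8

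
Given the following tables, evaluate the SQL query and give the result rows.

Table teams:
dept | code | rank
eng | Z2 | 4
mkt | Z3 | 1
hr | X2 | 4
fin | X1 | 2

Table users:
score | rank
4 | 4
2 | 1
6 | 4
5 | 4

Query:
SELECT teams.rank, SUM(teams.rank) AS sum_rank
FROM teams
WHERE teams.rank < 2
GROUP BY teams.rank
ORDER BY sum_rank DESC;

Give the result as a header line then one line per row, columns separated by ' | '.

After WHERE (1 rows):
teams.dept | teams.code | teams.rank
mkt | Z3 | 1
After GROUP BY (1 rows):
teams.rank | sum_rank
1 | 1
After ORDER BY (1 rows):
teams.rank | sum_rank
1 | 1

== RESULT ==
teams.rank | sum_rank
1 | 1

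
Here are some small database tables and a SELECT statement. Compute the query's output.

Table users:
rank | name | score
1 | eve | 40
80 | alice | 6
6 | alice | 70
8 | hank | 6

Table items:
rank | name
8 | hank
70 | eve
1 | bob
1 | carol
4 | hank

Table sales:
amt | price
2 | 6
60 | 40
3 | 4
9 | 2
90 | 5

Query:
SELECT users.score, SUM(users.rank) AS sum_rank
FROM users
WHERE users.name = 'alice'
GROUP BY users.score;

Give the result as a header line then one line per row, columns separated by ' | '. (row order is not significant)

After WHERE (2 rows):
users.rank | users.name | users.score
80 | alice | 6
6 | alice | 70
After GROUP BY (2 rows):
users.score | sum_rank
6 | 80
70 | 6

== RESULT ==
users.score | sum_rank
6 | 80
70 | 6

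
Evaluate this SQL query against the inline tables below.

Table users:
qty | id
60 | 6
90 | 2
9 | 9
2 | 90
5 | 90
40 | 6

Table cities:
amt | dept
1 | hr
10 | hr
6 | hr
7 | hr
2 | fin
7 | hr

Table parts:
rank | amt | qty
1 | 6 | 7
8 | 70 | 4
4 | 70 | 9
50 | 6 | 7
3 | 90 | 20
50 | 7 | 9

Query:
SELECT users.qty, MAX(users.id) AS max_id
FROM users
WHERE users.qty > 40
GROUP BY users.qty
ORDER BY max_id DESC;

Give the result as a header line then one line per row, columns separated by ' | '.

After WHERE (2 rows):
users.qty | users.id
60 | 6
90 | 2
After GROUP BY (2 rows):
users.qty | max_id
60 | 6
90 | 2
After ORDER BY (2 rows):
users.qty | max_id
60 | 6
90 | 2

== RESULT ==
users.qty | max_id
60 | 6
90 | 2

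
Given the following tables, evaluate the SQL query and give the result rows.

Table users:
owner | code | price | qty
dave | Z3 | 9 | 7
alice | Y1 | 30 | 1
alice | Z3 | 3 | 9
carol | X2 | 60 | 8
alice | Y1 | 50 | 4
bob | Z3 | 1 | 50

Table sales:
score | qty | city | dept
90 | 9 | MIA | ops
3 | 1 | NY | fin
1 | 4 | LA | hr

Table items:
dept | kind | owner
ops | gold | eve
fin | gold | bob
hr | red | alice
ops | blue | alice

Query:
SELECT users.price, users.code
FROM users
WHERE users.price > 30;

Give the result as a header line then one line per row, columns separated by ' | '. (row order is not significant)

After WHERE (2 rows):
users.owner | users.code | users.price | users.qty
carol | X2 | 60 | 8
alice | Y1 | 50 | 4
After SELECT (2 rows):
users.price | users.code
60 | X2
50 | Y1

== RESULT ==
users.price | users.code
60 | X2
50 | Y1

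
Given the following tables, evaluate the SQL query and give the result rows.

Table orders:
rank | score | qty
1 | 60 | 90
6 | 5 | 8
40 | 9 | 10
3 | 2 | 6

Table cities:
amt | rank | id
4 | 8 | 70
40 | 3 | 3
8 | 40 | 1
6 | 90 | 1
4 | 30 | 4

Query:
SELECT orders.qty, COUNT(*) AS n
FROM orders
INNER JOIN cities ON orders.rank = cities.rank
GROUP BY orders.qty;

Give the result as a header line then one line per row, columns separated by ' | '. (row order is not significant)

After JOIN cities (2 rows):
orders.rank | orders.score | orders.qty | cities.amt | cities.rank | cities.id
40 | 9 | 10 | 8 | 40 | 1
3 | 2 | 6 | 40 | 3 | 3
After GROUP BY (2 rows):
orders.qty | n
10 | 1
6 | 1

== RESULT ==
orders.qty | n
10 | 1
6 | 1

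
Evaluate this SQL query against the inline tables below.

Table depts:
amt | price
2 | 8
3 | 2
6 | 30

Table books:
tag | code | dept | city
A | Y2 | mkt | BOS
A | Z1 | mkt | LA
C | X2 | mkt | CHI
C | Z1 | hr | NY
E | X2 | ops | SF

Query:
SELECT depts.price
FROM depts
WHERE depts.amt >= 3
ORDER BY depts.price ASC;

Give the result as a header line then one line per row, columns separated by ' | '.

After WHERE (2 rows):
depts.amt | depts.price
3 | 2
6 | 30
After SELECT (2 rows):
depts.price
2
30
After ORDER BY (2 rows):
depts.price
2
30

== RESULT ==
depts.price
2
30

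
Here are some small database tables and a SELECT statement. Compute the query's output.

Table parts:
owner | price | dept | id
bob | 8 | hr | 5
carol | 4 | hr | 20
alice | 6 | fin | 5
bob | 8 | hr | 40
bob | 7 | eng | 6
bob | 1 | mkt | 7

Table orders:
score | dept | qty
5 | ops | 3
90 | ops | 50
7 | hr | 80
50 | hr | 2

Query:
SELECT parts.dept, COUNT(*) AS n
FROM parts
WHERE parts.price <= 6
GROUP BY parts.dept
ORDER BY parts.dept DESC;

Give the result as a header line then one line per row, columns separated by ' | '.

== RESULT ==
parts.dept | n
mkt | 1
hr | 1
fin | 1

Derivation:
After WHERE (3 rows):
parts.owner | parts.price | parts.dept | parts.id
carol | 4 | hr | 20
alice | 6 | fin | 5
bob | 1 | mkt | 7
After GROUP BY (3 rows):
parts.dept | n
hr | 1
fin | 1
mkt | 1
After ORDER BY (3 rows):
parts.dept | n
mkt | 1
hr | 1
fin | 1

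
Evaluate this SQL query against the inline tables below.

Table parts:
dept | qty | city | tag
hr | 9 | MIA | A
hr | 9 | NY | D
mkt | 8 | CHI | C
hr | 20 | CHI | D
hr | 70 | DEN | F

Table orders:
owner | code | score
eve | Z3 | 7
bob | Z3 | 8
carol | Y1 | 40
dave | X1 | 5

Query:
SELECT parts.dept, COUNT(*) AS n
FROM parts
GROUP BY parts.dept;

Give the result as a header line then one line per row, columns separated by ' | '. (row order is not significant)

== RESULT ==
parts.dept | n
hr | 4
mkt | 1

Derivation:
After GROUP BY (2 rows):
parts.dept | n
hr | 4
mkt | 1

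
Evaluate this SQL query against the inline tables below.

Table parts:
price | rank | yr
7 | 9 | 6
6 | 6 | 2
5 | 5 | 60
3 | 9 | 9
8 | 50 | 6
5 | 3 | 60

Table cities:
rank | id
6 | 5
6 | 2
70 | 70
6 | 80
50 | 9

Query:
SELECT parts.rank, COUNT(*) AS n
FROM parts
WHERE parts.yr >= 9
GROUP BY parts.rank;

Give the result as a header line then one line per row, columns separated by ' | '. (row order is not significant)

== RESULT ==
parts.rank | n
5 | 1
9 | 1
3 | 1

Derivation:
After WHERE (3 rows):
parts.price | parts.rank | parts.yr
5 | 5 | 60
3 | 9 | 9
5 | 3 | 60
After GROUP BY (3 rows):
parts.rank | n
5 | 1
9 | 1
3 | 1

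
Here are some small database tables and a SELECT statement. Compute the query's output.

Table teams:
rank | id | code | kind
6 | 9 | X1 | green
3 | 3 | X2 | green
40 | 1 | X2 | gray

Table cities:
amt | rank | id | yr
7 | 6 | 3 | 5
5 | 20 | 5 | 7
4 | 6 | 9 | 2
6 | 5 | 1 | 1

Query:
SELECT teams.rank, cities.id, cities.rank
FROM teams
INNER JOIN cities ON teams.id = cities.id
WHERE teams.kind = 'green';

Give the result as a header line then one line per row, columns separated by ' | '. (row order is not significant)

After JOIN cities (3 rows):
teams.rank | teams.id | teams.code | teams.kind | cities.amt | cities.rank | cities.id | cities.yr
6 | 9 | X1 | green | 4 | 6 | 9 | 2
3 | 3 | X2 | green | 7 | 6 | 3 | 5
40 | 1 | X2 | gray | 6 | 5 | 1 | 1
After WHERE (2 rows):
teams.rank | teams.id | teams.code | teams.kind | cities.amt | cities.rank | cities.id | cities.yr
6 | 9 | X1 | green | 4 | 6 | 9 | 2
3 | 3 | X2 | green | 7 | 6 | 3 | 5
After SELECT (2 rows):
teams.rank | cities.id | cities.rank
6 | 9 | 6
3 | 3 | 6

== RESULT ==
teams.rank | cities.id | cities.rank
6 | 9 | 6
3 | 3 | 6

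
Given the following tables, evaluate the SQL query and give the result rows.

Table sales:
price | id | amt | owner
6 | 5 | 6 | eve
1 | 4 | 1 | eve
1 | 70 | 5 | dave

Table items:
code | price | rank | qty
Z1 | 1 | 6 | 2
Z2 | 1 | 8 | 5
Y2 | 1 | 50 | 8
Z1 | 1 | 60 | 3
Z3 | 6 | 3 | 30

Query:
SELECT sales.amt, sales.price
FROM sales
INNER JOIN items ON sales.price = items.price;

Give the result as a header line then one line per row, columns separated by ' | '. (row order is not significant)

== RESULT ==
sales.amt | sales.price
6 | 6
1 | 1
1 | 1
1 | 1
1 | 1
5 | 1
5 | 1
5 | 1
5 | 1

Derivation:
After JOIN items (9 rows):
sales.price | sales.id | sales.amt | sales.owner | items.code | items.price | items.rank | items.qty
6 | 5 | 6 | eve | Z3 | 6 | 3 | 30
1 | 4 | 1 | eve | Z1 | 1 | 6 | 2
1 | 4 | 1 | eve | Z2 | 1 | 8 | 5
1 | 4 | 1 | eve | Y2 | 1 | 50 | 8
1 | 4 | 1 | eve | Z1 | 1 | 60 | 3
1 | 70 | 5 | dave | Z1 | 1 | 6 | 2
1 | 70 | 5 | dave | Z2 | 1 | 8 | 5
1 | 70 | 5 | dave | Y2 | 1 | 50 | 8
1 | 70 | 5 | dave | Z1 | 1 | 60 | 3
After SELECT (9 rows):
sales.amt | sales.price
6 | 6
1 | 1
1 | 1
1 | 1
1 | 1
5 | 1
5 | 1
5 | 1
5 | 1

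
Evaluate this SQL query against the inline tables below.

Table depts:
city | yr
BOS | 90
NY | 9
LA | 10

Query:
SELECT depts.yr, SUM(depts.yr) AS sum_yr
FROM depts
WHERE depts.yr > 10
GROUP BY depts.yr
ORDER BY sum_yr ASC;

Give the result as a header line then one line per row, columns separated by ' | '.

After WHERE (1 rows):
depts.city | depts.yr
BOS | 90
After GROUP BY (1 rows):
depts.yr | sum_yr
90 | 90
After ORDER BY (1 rows):
depts.yr | sum_yr
90 | 90

== RESULT ==
depts.yr | sum_yr
90 | 90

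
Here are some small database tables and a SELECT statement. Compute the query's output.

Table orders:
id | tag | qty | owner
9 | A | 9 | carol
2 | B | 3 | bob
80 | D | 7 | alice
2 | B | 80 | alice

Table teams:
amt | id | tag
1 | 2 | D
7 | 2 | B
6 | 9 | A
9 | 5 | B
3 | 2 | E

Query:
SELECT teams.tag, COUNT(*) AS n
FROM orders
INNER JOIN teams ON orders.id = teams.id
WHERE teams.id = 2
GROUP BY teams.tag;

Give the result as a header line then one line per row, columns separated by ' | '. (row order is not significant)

== RESULT ==
teams.tag | n
D | 2
B | 2
E | 2

Derivation:
After JOIN teams (7 rows):
orders.id | orders.tag | orders.qty | orders.owner | teams.amt | teams.id | teams.tag
9 | A | 9 | carol | 6 | 9 | A
2 | B | 3 | bob | 1 | 2 | D
2 | B | 3 | bob | 7 | 2 | B
2 | B | 3 | bob | 3 | 2 | E
2 | B | 80 | alice | 1 | 2 | D
2 | B | 80 | alice | 7 | 2 | B
2 | B | 80 | alice | 3 | 2 | E
After WHERE (6 rows):
orders.id | orders.tag | orders.qty | orders.owner | teams.amt | teams.id | teams.tag
2 | B | 3 | bob | 1 | 2 | D
2 | B | 3 | bob | 7 | 2 | B
2 | B | 3 | bob | 3 | 2 | E
2 | B | 80 | alice | 1 | 2 | D
2 | B | 80 | alice | 7 | 2 | B
2 | B | 80 | alice | 3 | 2 | E
After GROUP BY (3 rows):
teams.tag | n
D | 2
B | 2
E | 2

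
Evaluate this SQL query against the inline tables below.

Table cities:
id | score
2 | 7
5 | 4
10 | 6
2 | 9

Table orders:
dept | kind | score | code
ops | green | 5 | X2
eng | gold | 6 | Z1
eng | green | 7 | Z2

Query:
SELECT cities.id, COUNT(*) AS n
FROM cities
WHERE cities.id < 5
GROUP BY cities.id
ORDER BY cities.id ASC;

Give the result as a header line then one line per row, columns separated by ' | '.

After WHERE (2 rows):
cities.id | cities.score
2 | 7
2 | 9
After GROUP BY (1 rows):
cities.id | n
2 | 2
After ORDER BY (1 rows):
cities.id | n
2 | 2

== RESULT ==
cities.id | n
2 | 2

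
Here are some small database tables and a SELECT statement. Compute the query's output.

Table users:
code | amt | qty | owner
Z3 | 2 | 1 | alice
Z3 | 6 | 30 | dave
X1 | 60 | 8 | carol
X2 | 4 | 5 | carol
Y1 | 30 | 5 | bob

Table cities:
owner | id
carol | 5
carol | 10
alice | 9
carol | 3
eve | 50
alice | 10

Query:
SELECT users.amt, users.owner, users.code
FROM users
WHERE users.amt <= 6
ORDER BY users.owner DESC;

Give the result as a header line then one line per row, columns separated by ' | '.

After WHERE (3 rows):
users.code | users.amt | users.qty | users.owner
Z3 | 2 | 1 | alice
Z3 | 6 | 30 | dave
X2 | 4 | 5 | carol
After SELECT (3 rows):
users.amt | users.owner | users.code
2 | alice | Z3
6 | dave | Z3
4 | carol | X2
After ORDER BY (3 rows):
users.amt | users.owner | users.code
6 | dave | Z3
4 | carol | X2
2 | alice | Z3

== RESULT ==
users.amt | users.owner | users.code
6 | dave | Z3
4 | carol | X2
2 | alice | Z3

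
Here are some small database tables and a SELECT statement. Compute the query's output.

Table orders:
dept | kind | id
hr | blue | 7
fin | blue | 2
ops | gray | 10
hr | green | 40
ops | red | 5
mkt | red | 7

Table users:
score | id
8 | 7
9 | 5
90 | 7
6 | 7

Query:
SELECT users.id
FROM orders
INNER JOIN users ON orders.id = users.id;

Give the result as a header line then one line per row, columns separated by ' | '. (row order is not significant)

After JOIN users (7 rows):
orders.dept | orders.kind | orders.id | users.score | users.id
hr | blue | 7 | 8 | 7
hr | blue | 7 | 90 | 7
hr | blue | 7 | 6 | 7
ops | red | 5 | 9 | 5
mkt | red | 7 | 8 | 7
mkt | red | 7 | 90 | 7
mkt | red | 7 | 6 | 7
After SELECT (7 rows):
users.id
7
7
7
5
7
7
7

== RESULT ==
users.id
7
7
7
5
7
7
7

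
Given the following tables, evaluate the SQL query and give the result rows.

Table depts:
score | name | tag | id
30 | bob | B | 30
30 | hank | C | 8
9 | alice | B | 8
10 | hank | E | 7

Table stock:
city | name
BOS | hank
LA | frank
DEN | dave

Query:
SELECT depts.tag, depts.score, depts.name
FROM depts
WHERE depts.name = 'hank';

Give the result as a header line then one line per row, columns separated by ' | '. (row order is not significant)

== RESULT ==
depts.tag | depts.score | depts.name
C | 30 | hank
E | 10 | hank

Derivation:
After WHERE (2 rows):
depts.score | depts.name | depts.tag | depts.id
30 | hank | C | 8
10 | hank | E | 7
After SELECT (2 rows):
depts.tag | depts.score | depts.name
C | 30 | hank
E | 10 | hank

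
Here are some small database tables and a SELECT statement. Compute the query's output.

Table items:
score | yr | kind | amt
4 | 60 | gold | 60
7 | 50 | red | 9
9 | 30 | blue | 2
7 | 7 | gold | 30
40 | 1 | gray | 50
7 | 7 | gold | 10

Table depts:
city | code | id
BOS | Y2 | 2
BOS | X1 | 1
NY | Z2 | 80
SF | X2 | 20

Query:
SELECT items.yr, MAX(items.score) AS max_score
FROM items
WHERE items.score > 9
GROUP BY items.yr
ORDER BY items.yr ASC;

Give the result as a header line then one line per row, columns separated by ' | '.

== RESULT ==
items.yr | max_score
1 | 40

Derivation:
After WHERE (1 rows):
items.score | items.yr | items.kind | items.amt
40 | 1 | gray | 50
After GROUP BY (1 rows):
items.yr | max_score
1 | 40
After ORDER BY (1 rows):
items.yr | max_score
1 | 40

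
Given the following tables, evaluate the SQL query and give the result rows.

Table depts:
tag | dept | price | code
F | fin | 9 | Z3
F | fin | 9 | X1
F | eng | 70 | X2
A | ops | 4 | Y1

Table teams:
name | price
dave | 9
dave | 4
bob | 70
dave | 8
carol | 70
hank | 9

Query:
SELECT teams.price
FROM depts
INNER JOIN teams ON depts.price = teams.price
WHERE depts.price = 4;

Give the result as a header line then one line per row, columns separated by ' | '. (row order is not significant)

After JOIN teams (7 rows):
depts.tag | depts.dept | depts.price | depts.code | teams.name | teams.price
F | fin | 9 | Z3 | dave | 9
F | fin | 9 | Z3 | hank | 9
F | fin | 9 | X1 | dave | 9
F | fin | 9 | X1 | hank | 9
F | eng | 70 | X2 | bob | 70
F | eng | 70 | X2 | carol | 70
A | ops | 4 | Y1 | dave | 4
After WHERE (1 rows):
depts.tag | depts.dept | depts.price | depts.code | teams.name | teams.price
A | ops | 4 | Y1 | dave | 4
After SELECT (1 rows):
teams.price
4

== RESULT ==
teams.price
4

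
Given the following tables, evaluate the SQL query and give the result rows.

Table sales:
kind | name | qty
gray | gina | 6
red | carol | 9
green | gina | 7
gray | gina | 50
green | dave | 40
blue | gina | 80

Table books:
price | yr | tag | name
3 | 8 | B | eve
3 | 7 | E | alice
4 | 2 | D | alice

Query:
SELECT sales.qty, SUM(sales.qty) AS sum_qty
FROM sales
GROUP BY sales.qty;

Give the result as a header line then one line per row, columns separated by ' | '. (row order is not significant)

After GROUP BY (6 rows):
sales.qty | sum_qty
6 | 6
9 | 9
7 | 7
50 | 50
40 | 40
80 | 80

== RESULT ==
sales.qty | sum_qty
6 | 6
9 | 9
7 | 7
50 | 50
40 | 40
80 | 80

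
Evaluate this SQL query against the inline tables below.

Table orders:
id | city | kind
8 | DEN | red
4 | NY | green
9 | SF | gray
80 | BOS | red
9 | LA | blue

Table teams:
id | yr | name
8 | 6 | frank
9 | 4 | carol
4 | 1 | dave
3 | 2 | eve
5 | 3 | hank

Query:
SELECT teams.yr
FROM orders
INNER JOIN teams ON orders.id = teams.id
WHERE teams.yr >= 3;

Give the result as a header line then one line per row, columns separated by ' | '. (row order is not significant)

== RESULT ==
teams.yr
6
4
4

Derivation:
After JOIN teams (4 rows):
orders.id | orders.city | orders.kind | teams.id | teams.yr | teams.name
8 | DEN | red | 8 | 6 | frank
4 | NY | green | 4 | 1 | dave
9 | SF | gray | 9 | 4 | carol
9 | LA | blue | 9 | 4 | carol
After WHERE (3 rows):
orders.id | orders.city | orders.kind | teams.id | teams.yr | teams.name
8 | DEN | red | 8 | 6 | frank
9 | SF | gray | 9 | 4 | carol
9 | LA | blue | 9 | 4 | carol
After SELECT (3 rows):
teams.yr
6
4
4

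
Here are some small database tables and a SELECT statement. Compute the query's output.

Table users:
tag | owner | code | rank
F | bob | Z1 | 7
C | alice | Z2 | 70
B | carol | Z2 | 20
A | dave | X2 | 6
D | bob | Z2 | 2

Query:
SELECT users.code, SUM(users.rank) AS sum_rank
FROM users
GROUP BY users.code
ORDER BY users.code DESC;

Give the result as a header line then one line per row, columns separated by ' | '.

After GROUP BY (3 rows):
users.code | sum_rank
Z1 | 7
Z2 | 92
X2 | 6
After ORDER BY (3 rows):
users.code | sum_rank
Z2 | 92
Z1 | 7
X2 | 6

== RESULT ==
users.code | sum_rank
Z2 | 92
Z1 | 7
X2 | 6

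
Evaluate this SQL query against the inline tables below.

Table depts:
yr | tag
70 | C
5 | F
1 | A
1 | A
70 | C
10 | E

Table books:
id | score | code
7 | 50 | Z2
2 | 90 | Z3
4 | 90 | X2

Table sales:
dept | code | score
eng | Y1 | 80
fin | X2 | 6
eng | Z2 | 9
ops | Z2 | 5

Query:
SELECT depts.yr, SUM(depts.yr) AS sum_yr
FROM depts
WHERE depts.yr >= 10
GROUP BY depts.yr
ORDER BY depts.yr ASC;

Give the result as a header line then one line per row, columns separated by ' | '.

== RESULT ==
depts.yr | sum_yr
10 | 10
70 | 140

Derivation:
After WHERE (3 rows):
depts.yr | depts.tag
70 | C
70 | C
10 | E
After GROUP BY (2 rows):
depts.yr | sum_yr
70 | 140
10 | 10
After ORDER BY (2 rows):
depts.yr | sum_yr
10 | 10
70 | 140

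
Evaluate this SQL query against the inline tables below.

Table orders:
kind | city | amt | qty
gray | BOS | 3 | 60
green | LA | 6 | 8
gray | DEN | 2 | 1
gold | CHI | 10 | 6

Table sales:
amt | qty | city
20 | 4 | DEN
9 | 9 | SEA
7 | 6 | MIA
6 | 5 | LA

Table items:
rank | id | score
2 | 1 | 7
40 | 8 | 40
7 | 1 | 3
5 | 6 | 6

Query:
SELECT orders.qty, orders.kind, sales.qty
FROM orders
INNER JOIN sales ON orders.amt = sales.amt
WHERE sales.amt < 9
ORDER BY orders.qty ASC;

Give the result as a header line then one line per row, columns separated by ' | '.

== RESULT ==
orders.qty | orders.kind | sales.qty
8 | green | 5

Derivation:
After JOIN sales (1 rows):
orders.kind | orders.city | orders.amt | orders.qty | sales.amt | sales.qty | sales.city
green | LA | 6 | 8 | 6 | 5 | LA
After WHERE (1 rows):
orders.kind | orders.city | orders.amt | orders.qty | sales.amt | sales.qty | sales.city
green | LA | 6 | 8 | 6 | 5 | LA
After SELECT (1 rows):
orders.qty | orders.kind | sales.qty
8 | green | 5
After ORDER BY (1 rows):
orders.qty | orders.kind | sales.qty
8 | green | 5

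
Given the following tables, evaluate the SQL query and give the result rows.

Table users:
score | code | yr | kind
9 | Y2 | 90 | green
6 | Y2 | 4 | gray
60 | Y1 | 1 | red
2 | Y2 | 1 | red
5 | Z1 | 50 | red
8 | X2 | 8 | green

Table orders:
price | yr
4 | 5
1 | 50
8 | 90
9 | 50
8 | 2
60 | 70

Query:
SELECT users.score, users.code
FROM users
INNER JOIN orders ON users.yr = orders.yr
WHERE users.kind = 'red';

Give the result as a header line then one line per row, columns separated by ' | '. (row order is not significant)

After JOIN orders (3 rows):
users.score | users.code | users.yr | users.kind | orders.price | orders.yr
9 | Y2 | 90 | green | 8 | 90
5 | Z1 | 50 | red | 1 | 50
5 | Z1 | 50 | red | 9 | 50
After WHERE (2 rows):
users.score | users.code | users.yr | users.kind | orders.price | orders.yr
5 | Z1 | 50 | red | 1 | 50
5 | Z1 | 50 | red | 9 | 50
After SELECT (2 rows):
users.score | users.code
5 | Z1
5 | Z1

== RESULT ==
users.score | users.code
5 | Z1
5 | Z1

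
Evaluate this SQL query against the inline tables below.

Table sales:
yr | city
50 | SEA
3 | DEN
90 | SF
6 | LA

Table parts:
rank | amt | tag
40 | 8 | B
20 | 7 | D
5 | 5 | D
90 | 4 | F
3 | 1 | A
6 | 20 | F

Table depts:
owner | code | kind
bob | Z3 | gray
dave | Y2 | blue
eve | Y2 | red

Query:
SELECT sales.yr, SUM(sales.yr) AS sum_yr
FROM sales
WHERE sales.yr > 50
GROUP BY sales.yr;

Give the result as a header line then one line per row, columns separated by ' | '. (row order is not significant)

After WHERE (1 rows):
sales.yr | sales.city
90 | SF
After GROUP BY (1 rows):
sales.yr | sum_yr
90 | 90

== RESULT ==
sales.yr | sum_yr
90 | 90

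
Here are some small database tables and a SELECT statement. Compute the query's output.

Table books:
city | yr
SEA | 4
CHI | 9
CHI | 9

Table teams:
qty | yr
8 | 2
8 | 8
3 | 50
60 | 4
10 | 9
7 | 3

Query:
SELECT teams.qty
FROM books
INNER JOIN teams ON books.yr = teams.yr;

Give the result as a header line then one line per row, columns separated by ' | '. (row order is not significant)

After JOIN teams (3 rows):
books.city | books.yr | teams.qty | teams.yr
SEA | 4 | 60 | 4
CHI | 9 | 10 | 9
CHI | 9 | 10 | 9
After SELECT (3 rows):
teams.qty
60
10
10

== RESULT ==
teams.qty
60
10
10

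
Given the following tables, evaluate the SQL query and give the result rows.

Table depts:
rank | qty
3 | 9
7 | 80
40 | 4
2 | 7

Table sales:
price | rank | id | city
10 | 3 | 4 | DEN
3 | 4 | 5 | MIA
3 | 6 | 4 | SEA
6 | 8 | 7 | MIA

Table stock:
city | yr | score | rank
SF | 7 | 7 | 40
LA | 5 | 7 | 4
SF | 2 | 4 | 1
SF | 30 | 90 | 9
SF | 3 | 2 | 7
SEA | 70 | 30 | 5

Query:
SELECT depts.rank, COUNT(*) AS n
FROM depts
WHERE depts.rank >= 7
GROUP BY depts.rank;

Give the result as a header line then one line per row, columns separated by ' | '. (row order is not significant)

== RESULT ==
depts.rank | n
7 | 1
40 | 1

Derivation:
After WHERE (2 rows):
depts.rank | depts.qty
7 | 80
40 | 4
After GROUP BY (2 rows):
depts.rank | n
7 | 1
40 | 1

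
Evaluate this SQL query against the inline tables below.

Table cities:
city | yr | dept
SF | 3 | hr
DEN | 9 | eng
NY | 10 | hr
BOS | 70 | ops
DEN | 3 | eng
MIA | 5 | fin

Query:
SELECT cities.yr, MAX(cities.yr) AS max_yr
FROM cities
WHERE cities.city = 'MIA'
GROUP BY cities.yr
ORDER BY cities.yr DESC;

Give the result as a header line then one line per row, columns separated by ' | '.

== RESULT ==
cities.yr | max_yr
5 | 5

Derivation:
After WHERE (1 rows):
cities.city | cities.yr | cities.dept
MIA | 5 | fin
After GROUP BY (1 rows):
cities.yr | max_yr
5 | 5
After ORDER BY (1 rows):
cities.yr | max_yr
5 | 5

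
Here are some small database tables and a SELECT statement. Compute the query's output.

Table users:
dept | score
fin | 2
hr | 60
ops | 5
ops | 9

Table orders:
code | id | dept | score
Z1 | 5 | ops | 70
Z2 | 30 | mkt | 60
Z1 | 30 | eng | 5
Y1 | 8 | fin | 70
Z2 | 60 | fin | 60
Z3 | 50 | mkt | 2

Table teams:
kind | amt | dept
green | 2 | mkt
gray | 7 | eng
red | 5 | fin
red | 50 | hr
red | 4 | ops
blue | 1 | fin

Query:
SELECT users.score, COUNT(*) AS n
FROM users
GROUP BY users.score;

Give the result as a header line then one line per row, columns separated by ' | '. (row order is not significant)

After GROUP BY (4 rows):
users.score | n
2 | 1
60 | 1
5 | 1
9 | 1

== RESULT ==
users.score | n
2 | 1
60 | 1
5 | 1
9 | 1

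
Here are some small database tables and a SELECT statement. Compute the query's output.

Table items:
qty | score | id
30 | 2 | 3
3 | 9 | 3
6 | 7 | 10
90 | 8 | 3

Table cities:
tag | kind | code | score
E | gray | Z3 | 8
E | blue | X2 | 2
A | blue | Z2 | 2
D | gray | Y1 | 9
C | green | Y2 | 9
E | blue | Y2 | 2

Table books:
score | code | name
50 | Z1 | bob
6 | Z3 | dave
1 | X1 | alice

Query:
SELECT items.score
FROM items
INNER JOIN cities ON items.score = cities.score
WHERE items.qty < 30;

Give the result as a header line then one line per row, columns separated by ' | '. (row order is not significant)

After JOIN cities (6 rows):
items.qty | items.score | items.id | cities.tag | cities.kind | cities.code | cities.score
30 | 2 | 3 | E | blue | X2 | 2
30 | 2 | 3 | A | blue | Z2 | 2
30 | 2 | 3 | E | blue | Y2 | 2
3 | 9 | 3 | D | gray | Y1 | 9
3 | 9 | 3 | C | green | Y2 | 9
90 | 8 | 3 | E | gray | Z3 | 8
After WHERE (2 rows):
items.qty | items.score | items.id | cities.tag | cities.kind | cities.code | cities.score
3 | 9 | 3 | D | gray | Y1 | 9
3 | 9 | 3 | C | green | Y2 | 9
After SELECT (2 rows):
items.score
9
9

== RESULT ==
items.score
9
9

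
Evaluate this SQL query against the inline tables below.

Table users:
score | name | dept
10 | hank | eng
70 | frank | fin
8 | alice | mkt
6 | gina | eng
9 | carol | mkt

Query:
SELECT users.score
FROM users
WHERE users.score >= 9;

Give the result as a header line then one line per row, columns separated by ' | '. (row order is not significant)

After WHERE (3 rows):
users.score | users.name | users.dept
10 | hank | eng
70 | frank | fin
9 | carol | mkt
After SELECT (3 rows):
users.score
10
70
9

== RESULT ==
users.score
10
70
9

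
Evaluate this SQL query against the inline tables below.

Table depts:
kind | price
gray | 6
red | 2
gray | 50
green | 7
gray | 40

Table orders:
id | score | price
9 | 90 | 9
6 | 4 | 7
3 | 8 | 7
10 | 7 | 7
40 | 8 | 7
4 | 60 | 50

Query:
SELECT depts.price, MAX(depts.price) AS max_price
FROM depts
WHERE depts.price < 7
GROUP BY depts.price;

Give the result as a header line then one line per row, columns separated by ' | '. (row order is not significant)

== RESULT ==
depts.price | max_price
6 | 6
2 | 2

Derivation:
After WHERE (2 rows):
depts.kind | depts.price
gray | 6
red | 2
After GROUP BY (2 rows):
depts.price | max_price
6 | 6
2 | 2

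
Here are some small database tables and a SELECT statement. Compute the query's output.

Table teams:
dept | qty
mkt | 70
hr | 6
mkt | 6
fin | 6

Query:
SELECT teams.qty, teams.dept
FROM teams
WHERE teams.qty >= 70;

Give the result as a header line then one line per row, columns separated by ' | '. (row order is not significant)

== RESULT ==
teams.qty | teams.dept
70 | mkt

Derivation:
After WHERE (1 rows):
teams.dept | teams.qty
mkt | 70
After SELECT (1 rows):
teams.qty | teams.dept
70 | mkt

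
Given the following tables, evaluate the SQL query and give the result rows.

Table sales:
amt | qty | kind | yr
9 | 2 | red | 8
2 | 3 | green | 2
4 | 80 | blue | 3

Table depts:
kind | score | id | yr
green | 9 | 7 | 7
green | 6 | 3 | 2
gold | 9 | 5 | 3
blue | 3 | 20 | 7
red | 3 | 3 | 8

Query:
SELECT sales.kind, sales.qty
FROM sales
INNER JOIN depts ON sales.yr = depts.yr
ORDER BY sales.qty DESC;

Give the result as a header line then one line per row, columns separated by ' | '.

After JOIN depts (3 rows):
sales.amt | sales.qty | sales.kind | sales.yr | depts.kind | depts.score | depts.id | depts.yr
9 | 2 | red | 8 | red | 3 | 3 | 8
2 | 3 | green | 2 | green | 6 | 3 | 2
4 | 80 | blue | 3 | gold | 9 | 5 | 3
After SELECT (3 rows):
sales.kind | sales.qty
red | 2
green | 3
blue | 80
After ORDER BY (3 rows):
sales.kind | sales.qty
blue | 80
green | 3
red | 2

== RESULT ==
sales.kind | sales.qty
blue | 80
green | 3
red | 2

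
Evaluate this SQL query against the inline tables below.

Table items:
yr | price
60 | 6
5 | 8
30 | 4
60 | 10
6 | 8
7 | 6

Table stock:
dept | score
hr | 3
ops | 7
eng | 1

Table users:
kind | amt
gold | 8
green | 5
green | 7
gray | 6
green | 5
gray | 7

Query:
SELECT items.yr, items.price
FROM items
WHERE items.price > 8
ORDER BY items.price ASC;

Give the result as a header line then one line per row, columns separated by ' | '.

After WHERE (1 rows):
items.yr | items.price
60 | 10
After SELECT (1 rows):
items.yr | items.price
60 | 10
After ORDER BY (1 rows):
items.yr | items.price
60 | 10

== RESULT ==
items.yr | items.price
60 | 10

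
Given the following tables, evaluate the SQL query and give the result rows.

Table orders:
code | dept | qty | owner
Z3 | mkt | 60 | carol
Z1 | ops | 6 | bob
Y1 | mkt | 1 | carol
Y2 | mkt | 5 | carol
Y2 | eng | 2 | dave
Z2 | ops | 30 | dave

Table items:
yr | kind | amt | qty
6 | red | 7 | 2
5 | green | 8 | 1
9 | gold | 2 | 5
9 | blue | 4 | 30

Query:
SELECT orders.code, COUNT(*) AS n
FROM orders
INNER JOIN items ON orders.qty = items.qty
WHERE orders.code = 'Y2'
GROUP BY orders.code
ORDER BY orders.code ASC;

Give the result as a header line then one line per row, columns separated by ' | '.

== RESULT ==
orders.code | n
Y2 | 2

Derivation:
After JOIN items (4 rows):
orders.code | orders.dept | orders.qty | orders.owner | items.yr | items.kind | items.amt | items.qty
Y1 | mkt | 1 | carol | 5 | green | 8 | 1
Y2 | mkt | 5 | carol | 9 | gold | 2 | 5
Y2 | eng | 2 | dave | 6 | red | 7 | 2
Z2 | ops | 30 | dave | 9 | blue | 4 | 30
After WHERE (2 rows):
orders.code | orders.dept | orders.qty | orders.owner | items.yr | items.kind | items.amt | items.qty
Y2 | mkt | 5 | carol | 9 | gold | 2 | 5
Y2 | eng | 2 | dave | 6 | red | 7 | 2
After GROUP BY (1 rows):
orders.code | n
Y2 | 2
After ORDER BY (1 rows):
orders.code | n
Y2 | 2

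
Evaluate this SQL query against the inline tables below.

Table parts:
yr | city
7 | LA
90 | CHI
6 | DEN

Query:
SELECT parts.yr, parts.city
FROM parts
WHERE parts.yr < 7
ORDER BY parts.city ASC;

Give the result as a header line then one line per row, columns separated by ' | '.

After WHERE (1 rows):
parts.yr | parts.city
6 | DEN
After SELECT (1 rows):
parts.yr | parts.city
6 | DEN
After ORDER BY (1 rows):
parts.yr | parts.city
6 | DEN

== RESULT ==
parts.yr | parts.city
6 | DEN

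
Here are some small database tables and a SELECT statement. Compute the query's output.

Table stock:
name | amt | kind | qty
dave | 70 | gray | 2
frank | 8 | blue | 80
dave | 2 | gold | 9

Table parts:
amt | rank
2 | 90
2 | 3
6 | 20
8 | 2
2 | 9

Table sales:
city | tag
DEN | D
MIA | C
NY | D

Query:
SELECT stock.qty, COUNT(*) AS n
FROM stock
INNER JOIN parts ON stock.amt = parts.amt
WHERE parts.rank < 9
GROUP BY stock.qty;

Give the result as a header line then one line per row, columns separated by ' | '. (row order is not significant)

After JOIN parts (4 rows):
stock.name | stock.amt | stock.kind | stock.qty | parts.amt | parts.rank
frank | 8 | blue | 80 | 8 | 2
dave | 2 | gold | 9 | 2 | 90
dave | 2 | gold | 9 | 2 | 3
dave | 2 | gold | 9 | 2 | 9
After WHERE (2 rows):
stock.name | stock.amt | stock.kind | stock.qty | parts.amt | parts.rank
frank | 8 | blue | 80 | 8 | 2
dave | 2 | gold | 9 | 2 | 3
After GROUP BY (2 rows):
stock.qty | n
80 | 1
9 | 1

== RESULT ==
stock.qty | n
80 | 1
9 | 1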